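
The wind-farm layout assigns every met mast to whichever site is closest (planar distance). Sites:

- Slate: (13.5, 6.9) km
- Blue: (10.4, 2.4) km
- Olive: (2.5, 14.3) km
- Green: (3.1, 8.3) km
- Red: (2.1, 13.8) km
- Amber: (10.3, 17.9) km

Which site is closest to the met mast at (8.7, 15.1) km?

Amber

Squared distances to each site:
Slate: 90.280; Blue: 164.180; Olive: 39.080; Green: 77.600; Red: 45.250; Amber: 10.400.
Minimum at Amber.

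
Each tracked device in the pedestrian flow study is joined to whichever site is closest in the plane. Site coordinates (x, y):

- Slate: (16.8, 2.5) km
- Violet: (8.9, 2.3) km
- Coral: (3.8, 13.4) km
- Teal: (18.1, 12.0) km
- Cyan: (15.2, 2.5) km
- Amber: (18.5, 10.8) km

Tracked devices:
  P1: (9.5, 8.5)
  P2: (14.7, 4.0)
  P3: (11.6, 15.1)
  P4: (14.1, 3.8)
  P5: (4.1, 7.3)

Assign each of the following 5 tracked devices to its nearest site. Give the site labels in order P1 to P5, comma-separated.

P1 → Violet (d²=38.80)
P2 → Cyan (d²=2.50)
P3 → Teal (d²=51.86)
P4 → Cyan (d²=2.90)
P5 → Coral (d²=37.30)

Violet, Cyan, Teal, Cyan, Coral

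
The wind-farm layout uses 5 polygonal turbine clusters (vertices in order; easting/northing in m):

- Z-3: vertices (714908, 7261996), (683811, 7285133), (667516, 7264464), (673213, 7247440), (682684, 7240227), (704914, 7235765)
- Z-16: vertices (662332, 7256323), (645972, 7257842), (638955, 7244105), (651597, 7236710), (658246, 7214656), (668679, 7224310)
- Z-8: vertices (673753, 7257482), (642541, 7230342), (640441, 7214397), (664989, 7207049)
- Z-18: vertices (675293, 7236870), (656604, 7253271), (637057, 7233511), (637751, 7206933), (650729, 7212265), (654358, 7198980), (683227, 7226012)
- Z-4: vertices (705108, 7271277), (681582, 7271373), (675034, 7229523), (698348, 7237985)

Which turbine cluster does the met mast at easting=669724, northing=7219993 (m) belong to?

Z-18

Cast a ray rightward from (669724, 7219993). For each polygon, the edges (by vertex number in listed order) whose endpoints lie on opposite sides of northing = 7219993, where each meets that height, and whether that is right or left of the point:
Z-3: no edge straddles that height → 0 crossings.
Z-16: 4–5 at easting≈656637.0 (left), 5–6 at easting≈664013.7 (left) → 0 crossings.
Z-8: 2–3 at easting≈641178.0 (left), 4–1 at easting≈667238.3 (left) → 0 crossings.
Z-18: 3–4 at easting≈637410.0 (left), 6–7 at easting≈676799.0 (right) → 1 crossing.
Z-4: no edge straddles that height → 0 crossings.
Only Z-18 has an odd count, so the point is inside Z-18.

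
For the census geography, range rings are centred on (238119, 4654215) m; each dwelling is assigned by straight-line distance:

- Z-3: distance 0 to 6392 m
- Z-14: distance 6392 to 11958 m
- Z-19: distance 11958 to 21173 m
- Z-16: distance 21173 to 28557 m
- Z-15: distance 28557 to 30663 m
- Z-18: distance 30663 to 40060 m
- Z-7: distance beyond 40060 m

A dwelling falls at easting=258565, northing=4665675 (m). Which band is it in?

Z-16

Distance = √((258565−238119)² + (4665675−4654215)²) = √(418038916.000 + 131331600.000) = 23438.654 m.
21173 ≤ 23438.654 < 28557 → Z-16.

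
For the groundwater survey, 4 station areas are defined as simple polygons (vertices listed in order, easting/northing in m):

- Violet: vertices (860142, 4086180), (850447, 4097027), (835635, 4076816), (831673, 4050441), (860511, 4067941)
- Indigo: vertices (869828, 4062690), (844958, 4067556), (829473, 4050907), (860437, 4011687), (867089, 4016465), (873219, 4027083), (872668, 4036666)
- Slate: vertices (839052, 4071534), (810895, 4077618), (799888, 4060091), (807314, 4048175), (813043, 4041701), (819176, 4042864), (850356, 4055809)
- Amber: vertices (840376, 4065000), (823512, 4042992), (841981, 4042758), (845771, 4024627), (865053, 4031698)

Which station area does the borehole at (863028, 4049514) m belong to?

Indigo

Cast a ray rightward from (863028, 4049514). For each polygon, the edges (by vertex number in listed order) whose endpoints lie on opposite sides of northing = 4049514, where each meets that height, and whether that is right or left of the point:
Violet: no edge straddles that height → 0 crossings.
Indigo: 3–4 at easting≈830572.8 (left), 7–1 at easting≈871265.9 (right) → 1 crossing.
Slate: 3–4 at easting≈806479.5 (left), 6–7 at easting≈835193.5 (left) → 0 crossings.
Amber: 1–2 at easting≈828509.6 (left), 5–1 at easting≈851851.2 (left) → 0 crossings.
Only Indigo has an odd count, so the point is inside Indigo.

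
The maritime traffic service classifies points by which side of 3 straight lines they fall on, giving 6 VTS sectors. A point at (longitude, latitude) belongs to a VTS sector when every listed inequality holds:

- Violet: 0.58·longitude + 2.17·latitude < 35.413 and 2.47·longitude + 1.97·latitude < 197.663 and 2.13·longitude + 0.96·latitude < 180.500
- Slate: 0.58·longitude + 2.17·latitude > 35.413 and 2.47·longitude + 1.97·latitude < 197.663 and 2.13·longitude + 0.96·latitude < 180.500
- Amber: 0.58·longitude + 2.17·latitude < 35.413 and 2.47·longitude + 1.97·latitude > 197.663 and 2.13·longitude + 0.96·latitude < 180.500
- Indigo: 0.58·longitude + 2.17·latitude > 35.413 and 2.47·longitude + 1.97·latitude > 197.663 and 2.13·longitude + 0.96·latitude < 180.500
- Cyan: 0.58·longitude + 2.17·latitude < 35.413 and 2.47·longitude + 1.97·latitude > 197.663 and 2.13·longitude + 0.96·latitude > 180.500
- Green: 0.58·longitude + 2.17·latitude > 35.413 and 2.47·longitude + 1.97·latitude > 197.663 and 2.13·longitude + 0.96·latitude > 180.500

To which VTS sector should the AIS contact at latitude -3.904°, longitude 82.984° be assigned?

0.58·82.984 + 2.17·-3.904 = 39.659, which is > 35.413
2.47·82.984 + 1.97·-3.904 = 197.280, which is < 197.663
2.13·82.984 + 0.96·-3.904 = 173.008, which is < 180.500
This sign pattern matches Slate.

Slate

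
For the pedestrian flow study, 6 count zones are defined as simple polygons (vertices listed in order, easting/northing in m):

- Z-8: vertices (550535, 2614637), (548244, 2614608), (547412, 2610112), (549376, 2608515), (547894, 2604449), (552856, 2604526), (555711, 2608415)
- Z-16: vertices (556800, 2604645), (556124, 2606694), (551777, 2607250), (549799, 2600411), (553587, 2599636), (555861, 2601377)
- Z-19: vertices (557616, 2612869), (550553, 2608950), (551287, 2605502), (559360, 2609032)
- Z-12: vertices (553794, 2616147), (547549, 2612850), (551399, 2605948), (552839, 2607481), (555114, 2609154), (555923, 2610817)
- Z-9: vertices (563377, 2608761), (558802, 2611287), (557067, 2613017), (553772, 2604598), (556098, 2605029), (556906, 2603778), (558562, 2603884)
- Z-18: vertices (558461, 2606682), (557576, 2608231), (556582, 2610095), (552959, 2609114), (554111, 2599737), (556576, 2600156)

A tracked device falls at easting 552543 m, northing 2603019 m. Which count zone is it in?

Cast a ray rightward from (552543, 2603019). For each polygon, the edges (by vertex number in listed order) whose endpoints lie on opposite sides of northing = 2603019, where each meets that height, and whether that is right or left of the point:
Z-8: no edge straddles that height → 0 crossings.
Z-16: 3–4 at easting≈550553.3 (left), 6–1 at easting≈556332.8 (right) → 1 crossing.
Z-19: no edge straddles that height → 0 crossings.
Z-12: no edge straddles that height → 0 crossings.
Z-9: no edge straddles that height → 0 crossings.
Z-18: 4–5 at easting≈553707.8 (right), 6–1 at easting≈557403.0 (right) → 2 crossings.
Only Z-16 has an odd count, so the point is inside Z-16.

Z-16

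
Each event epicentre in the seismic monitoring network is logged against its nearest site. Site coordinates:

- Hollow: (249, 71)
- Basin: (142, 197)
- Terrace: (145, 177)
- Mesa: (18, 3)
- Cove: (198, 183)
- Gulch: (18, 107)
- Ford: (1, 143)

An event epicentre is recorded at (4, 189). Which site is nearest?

Ford

Squared distances to each site:
Hollow: 73949.000; Basin: 19108.000; Terrace: 20025.000; Mesa: 34792.000; Cove: 37672.000; Gulch: 6920.000; Ford: 2125.000.
Minimum at Ford.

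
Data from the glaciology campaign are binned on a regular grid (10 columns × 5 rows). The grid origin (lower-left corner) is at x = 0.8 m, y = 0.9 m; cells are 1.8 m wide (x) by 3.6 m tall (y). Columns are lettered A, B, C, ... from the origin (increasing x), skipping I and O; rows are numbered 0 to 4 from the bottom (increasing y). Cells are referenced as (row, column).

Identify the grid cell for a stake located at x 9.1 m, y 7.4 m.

(1, E)

Column index: ⌊(9.1 − 0.8) / 1.8⌋ = ⌊4.611⌋ = 4 → column E
Row offset from origin: ⌊(7.4 − 0.9) / 3.6⌋ = ⌊1.806⌋ = 1 → row 1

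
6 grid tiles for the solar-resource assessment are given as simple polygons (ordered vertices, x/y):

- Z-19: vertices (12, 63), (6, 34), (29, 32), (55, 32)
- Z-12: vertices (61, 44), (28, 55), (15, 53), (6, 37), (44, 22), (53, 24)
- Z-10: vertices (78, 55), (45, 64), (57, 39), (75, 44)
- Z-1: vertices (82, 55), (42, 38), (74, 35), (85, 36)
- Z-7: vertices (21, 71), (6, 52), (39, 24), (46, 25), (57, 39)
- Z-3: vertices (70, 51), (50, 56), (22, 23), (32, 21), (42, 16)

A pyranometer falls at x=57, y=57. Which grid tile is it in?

Z-10

Cast a ray rightward from (57, 57). For each polygon, the edges (by vertex number in listed order) whose endpoints lie on opposite sides of y = 57, where each meets that height, and whether that is right or left of the point:
Z-19: 1–2 at x≈10.8 (left), 4–1 at x≈20.3 (left) → 0 crossings.
Z-12: no edge straddles that height → 0 crossings.
Z-10: 1–2 at x≈70.7 (right), 2–3 at x≈48.4 (left) → 1 crossing.
Z-1: no edge straddles that height → 0 crossings.
Z-7: 1–2 at x≈9.9 (left), 5–1 at x≈36.8 (left) → 0 crossings.
Z-3: no edge straddles that height → 0 crossings.
Only Z-10 has an odd count, so the point is inside Z-10.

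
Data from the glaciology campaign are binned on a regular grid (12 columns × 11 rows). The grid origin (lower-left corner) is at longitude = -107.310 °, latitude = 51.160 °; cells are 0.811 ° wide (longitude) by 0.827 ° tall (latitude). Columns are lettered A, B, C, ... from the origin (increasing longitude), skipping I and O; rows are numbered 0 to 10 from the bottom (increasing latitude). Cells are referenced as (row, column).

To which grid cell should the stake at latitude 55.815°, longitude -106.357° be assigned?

(5, B)

Column index: ⌊(-106.357 − -107.310) / 0.811⌋ = ⌊1.175⌋ = 1 → column B
Row offset from origin: ⌊(55.815 − 51.160) / 0.827⌋ = ⌊5.629⌋ = 5 → row 5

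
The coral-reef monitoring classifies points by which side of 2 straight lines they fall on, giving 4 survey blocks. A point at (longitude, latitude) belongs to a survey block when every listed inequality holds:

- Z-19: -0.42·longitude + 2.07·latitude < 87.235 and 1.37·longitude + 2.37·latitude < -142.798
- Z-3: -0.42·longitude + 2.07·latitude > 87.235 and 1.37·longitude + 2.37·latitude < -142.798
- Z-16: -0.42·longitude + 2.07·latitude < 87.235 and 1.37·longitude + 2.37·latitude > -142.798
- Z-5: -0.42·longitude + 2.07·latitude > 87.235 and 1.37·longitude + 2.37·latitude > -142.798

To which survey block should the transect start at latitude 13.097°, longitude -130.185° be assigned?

-0.42·-130.185 + 2.07·13.097 = 81.788, which is < 87.235
1.37·-130.185 + 2.37·13.097 = -147.314, which is < -142.798
This sign pattern matches Z-19.

Z-19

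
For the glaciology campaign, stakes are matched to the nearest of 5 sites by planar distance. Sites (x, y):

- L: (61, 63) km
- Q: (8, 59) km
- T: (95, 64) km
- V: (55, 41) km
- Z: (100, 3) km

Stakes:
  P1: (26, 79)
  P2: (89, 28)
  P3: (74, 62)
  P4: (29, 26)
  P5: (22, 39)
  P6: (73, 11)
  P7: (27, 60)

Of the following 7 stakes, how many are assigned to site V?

P1 → Q
P2 → Z
P3 → L
P4 → V
P5 → Q
P6 → Z
P7 → Q
1 of the 7 goes to V.

1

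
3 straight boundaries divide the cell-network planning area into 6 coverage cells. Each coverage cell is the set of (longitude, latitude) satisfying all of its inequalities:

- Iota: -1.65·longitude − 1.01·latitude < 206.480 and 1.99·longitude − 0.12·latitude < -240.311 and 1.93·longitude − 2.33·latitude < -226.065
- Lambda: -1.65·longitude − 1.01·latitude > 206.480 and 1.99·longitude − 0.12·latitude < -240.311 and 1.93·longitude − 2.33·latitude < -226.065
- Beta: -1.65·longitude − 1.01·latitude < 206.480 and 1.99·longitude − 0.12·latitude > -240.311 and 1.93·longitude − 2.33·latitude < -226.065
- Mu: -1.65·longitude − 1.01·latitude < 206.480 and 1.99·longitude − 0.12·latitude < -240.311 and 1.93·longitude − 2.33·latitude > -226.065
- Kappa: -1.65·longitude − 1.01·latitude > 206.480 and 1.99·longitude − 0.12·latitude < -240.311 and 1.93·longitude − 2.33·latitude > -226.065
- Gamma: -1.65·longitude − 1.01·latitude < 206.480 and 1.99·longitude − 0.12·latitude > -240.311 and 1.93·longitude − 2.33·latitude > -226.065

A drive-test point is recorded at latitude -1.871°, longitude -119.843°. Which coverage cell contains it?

-1.65·-119.843 − 1.01·-1.871 = 199.631, which is < 206.480
1.99·-119.843 − 0.12·-1.871 = -238.263, which is > -240.311
1.93·-119.843 − 2.33·-1.871 = -226.938, which is < -226.065
This sign pattern matches Beta.

Beta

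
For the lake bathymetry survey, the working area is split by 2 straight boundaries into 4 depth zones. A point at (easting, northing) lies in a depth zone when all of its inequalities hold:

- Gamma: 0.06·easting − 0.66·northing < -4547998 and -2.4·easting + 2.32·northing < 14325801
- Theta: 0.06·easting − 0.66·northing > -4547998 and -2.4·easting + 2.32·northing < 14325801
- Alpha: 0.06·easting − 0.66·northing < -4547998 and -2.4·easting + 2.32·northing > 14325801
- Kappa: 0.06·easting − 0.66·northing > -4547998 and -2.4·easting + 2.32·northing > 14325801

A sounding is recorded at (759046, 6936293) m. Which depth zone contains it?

0.06·759046 − 0.66·6936293 = -4532410.620, which is > -4547998
-2.4·759046 + 2.32·6936293 = 14270489.360, which is < 14325801
This sign pattern matches Theta.

Theta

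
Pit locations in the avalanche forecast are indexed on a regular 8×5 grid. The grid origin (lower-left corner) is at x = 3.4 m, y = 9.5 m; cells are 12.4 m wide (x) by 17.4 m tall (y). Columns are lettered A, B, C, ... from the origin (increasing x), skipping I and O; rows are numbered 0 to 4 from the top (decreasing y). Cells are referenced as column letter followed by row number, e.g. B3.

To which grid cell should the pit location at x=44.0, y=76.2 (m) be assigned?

D1

Column index: ⌊(44.0 − 3.4) / 12.4⌋ = ⌊3.274⌋ = 3 → column D
Row offset from origin: ⌊(76.2 − 9.5) / 17.4⌋ = ⌊3.833⌋ = 3 → row 1 (counted from top)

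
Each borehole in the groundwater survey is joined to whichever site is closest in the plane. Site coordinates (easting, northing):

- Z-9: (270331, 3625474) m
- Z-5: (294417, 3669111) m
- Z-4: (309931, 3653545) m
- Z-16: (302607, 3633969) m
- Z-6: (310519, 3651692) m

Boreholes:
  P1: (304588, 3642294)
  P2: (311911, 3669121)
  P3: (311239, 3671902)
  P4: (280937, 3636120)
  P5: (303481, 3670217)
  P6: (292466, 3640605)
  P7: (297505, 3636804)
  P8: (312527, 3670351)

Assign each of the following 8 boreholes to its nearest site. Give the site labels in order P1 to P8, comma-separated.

Z-16, Z-4, Z-5, Z-9, Z-5, Z-16, Z-16, Z-4

P1 → Z-16 (d²=73229986.00)
P2 → Z-4 (d²=246532176.00)
P3 → Z-5 (d²=290769365.00)
P4 → Z-9 (d²=225824552.00)
P5 → Z-5 (d²=83379332.00)
P6 → Z-16 (d²=146876377.00)
P7 → Z-16 (d²=34067629.00)
P8 → Z-4 (d²=289180852.00)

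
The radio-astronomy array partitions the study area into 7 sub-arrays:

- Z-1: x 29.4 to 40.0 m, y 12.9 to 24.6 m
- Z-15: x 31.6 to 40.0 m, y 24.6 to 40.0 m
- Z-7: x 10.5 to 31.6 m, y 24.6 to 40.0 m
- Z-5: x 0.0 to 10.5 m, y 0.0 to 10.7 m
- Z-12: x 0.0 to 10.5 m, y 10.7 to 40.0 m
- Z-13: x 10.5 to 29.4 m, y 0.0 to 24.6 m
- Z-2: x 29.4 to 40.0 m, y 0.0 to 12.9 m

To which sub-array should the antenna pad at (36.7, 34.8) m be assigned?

Z-15

The point has x = 36.7 and y = 34.8.
Only Z-15 satisfies 31.6 ≤ x ≤ 40.0 and 24.6 ≤ y ≤ 40.0.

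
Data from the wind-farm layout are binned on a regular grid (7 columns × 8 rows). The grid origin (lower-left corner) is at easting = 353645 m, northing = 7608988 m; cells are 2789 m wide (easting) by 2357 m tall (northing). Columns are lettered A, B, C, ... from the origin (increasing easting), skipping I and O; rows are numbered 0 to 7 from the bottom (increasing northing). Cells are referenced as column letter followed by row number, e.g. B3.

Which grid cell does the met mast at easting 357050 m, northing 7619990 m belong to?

B4

Column index: ⌊(357050 − 353645) / 2789⌋ = ⌊1.221⌋ = 1 → column B
Row offset from origin: ⌊(7619990 − 7608988) / 2357⌋ = ⌊4.668⌋ = 4 → row 4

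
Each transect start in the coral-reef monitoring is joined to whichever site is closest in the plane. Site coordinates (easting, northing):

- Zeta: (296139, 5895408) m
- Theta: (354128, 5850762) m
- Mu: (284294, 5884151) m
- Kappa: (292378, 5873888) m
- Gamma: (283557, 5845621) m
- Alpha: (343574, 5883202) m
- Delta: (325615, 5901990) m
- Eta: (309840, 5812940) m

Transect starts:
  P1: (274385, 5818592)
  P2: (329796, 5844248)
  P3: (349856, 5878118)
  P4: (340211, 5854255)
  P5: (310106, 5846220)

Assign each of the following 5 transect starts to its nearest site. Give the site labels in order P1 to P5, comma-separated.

P1 → Gamma (d²=814692425.00)
P2 → Theta (d²=634478420.00)
P3 → Alpha (d²=65310580.00)
P4 → Theta (d²=205883938.00)
P5 → Gamma (d²=705208202.00)

Gamma, Theta, Alpha, Theta, Gamma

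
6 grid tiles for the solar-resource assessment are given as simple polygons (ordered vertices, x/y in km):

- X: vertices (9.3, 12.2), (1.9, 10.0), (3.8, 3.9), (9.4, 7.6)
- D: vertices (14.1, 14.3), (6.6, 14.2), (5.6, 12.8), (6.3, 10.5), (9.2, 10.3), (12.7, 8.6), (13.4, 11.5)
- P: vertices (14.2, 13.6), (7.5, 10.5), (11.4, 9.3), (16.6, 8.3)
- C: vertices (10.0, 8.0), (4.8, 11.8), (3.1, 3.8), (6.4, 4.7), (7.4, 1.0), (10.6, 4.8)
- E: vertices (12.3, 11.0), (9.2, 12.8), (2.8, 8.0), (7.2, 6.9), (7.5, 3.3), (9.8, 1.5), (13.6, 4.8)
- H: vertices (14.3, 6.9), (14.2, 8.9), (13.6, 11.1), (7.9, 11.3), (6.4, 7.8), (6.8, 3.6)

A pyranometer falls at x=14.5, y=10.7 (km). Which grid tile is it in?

P

Cast a ray rightward from (14.5, 10.7). For each polygon, the edges (by vertex number in listed order) whose endpoints lie on opposite sides of y = 10.7, where each meets that height, and whether that is right or left of the point:
X: 1–2 at x≈4.25 (left), 4–1 at x≈9.33 (left) → 0 crossings.
D: 3–4 at x≈6.24 (left), 6–7 at x≈13.21 (left) → 0 crossings.
P: 1–2 at x≈7.93 (left), 4–1 at x≈15.51 (right) → 1 crossing.
C: 1–2 at x≈6.31 (left), 2–3 at x≈4.57 (left) → 0 crossings.
E: 2–3 at x≈6.40 (left), 7–1 at x≈12.36 (left) → 0 crossings.
H: 2–3 at x≈13.71 (left), 4–5 at x≈7.64 (left) → 0 crossings.
Only P has an odd count, so the point is inside P.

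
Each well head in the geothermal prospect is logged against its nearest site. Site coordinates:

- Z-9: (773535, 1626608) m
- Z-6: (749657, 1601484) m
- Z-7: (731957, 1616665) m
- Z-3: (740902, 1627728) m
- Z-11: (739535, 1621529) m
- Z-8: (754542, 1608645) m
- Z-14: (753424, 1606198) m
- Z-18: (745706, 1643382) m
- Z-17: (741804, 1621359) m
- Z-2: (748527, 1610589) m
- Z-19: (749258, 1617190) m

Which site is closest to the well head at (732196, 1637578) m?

Z-3

Squared distances to each site:
Z-9: 1829253821.000; Z-6: 1607663357.000; Z-7: 437410690.000; Z-3: 172816936.000; Z-11: 311431322.000; Z-8: 1336462205.000; Z-14: 1435332384.000; Z-18: 216206516.000; Z-17: 355369625.000; Z-2: 995107682.000; Z-19: 706782388.000.
Minimum at Z-3.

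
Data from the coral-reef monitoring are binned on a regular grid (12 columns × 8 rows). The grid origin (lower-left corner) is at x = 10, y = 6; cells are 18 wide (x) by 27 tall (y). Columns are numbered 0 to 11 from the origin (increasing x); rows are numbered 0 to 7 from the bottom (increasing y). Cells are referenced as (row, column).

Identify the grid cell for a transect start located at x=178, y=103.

Column index: ⌊(178 − 10) / 18⌋ = ⌊9.333⌋ = 9
Row offset from origin: ⌊(103 − 6) / 27⌋ = ⌊3.593⌋ = 3 → row 3

(3, 9)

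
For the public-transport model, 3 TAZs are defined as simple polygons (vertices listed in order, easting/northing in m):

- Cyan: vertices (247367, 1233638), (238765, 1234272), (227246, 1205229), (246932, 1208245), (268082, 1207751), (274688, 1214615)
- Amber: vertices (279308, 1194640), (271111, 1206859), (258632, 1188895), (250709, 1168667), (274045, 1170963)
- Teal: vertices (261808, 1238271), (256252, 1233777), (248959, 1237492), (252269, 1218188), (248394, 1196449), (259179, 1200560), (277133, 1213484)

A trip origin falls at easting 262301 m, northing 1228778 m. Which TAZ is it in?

Teal

Cast a ray rightward from (262301, 1228778). For each polygon, the edges (by vertex number in listed order) whose endpoints lie on opposite sides of northing = 1228778, where each meets that height, and whether that is right or left of the point:
Cyan: 2–3 at easting≈236586.0 (left), 6–1 at easting≈254347.0 (left) → 0 crossings.
Amber: no edge straddles that height → 0 crossings.
Teal: 3–4 at easting≈250453.2 (left), 7–1 at easting≈267677.2 (right) → 1 crossing.
Only Teal has an odd count, so the point is inside Teal.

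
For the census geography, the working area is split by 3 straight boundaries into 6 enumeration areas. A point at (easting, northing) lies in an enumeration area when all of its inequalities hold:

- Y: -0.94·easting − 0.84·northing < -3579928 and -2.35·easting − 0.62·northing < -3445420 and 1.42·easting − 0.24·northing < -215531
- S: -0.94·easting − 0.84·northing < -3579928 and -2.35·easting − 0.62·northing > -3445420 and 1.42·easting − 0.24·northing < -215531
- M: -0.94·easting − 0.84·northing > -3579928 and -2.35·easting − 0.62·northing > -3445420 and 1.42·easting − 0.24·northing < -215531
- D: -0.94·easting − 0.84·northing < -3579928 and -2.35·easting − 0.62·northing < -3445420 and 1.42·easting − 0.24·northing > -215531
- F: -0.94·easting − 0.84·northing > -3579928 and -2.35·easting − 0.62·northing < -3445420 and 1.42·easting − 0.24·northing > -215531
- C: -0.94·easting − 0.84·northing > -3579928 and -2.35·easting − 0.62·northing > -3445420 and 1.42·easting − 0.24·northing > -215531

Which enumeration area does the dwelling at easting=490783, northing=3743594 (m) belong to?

D

-0.94·490783 − 0.84·3743594 = -3605954.980, which is < -3579928
-2.35·490783 − 0.62·3743594 = -3474368.330, which is < -3445420
1.42·490783 − 0.24·3743594 = -201550.700, which is > -215531
This sign pattern matches D.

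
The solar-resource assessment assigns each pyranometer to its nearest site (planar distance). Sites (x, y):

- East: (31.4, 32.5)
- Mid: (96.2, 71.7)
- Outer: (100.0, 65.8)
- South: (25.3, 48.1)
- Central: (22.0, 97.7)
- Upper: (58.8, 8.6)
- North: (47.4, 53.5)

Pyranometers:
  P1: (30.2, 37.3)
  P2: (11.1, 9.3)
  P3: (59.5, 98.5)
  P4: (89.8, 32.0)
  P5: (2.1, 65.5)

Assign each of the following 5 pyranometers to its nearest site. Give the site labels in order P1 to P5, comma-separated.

P1 → East (d²=24.48)
P2 → East (d²=950.33)
P3 → Central (d²=1406.89)
P4 → Outer (d²=1246.48)
P5 → South (d²=841.00)

East, East, Central, Outer, South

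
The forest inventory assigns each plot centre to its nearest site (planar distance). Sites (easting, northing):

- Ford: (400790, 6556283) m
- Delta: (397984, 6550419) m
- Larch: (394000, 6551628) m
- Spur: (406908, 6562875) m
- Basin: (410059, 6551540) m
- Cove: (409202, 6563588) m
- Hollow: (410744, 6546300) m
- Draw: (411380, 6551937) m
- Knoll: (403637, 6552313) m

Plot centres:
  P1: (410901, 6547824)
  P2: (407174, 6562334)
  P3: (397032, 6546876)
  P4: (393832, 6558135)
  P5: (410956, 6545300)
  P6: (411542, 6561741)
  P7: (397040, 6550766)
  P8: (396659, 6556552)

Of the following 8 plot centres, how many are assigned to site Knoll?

0

P1 → Hollow
P2 → Spur
P3 → Delta
P4 → Larch
P5 → Hollow
P6 → Cove
P7 → Delta
P8 → Ford
0 of the 8 go to Knoll.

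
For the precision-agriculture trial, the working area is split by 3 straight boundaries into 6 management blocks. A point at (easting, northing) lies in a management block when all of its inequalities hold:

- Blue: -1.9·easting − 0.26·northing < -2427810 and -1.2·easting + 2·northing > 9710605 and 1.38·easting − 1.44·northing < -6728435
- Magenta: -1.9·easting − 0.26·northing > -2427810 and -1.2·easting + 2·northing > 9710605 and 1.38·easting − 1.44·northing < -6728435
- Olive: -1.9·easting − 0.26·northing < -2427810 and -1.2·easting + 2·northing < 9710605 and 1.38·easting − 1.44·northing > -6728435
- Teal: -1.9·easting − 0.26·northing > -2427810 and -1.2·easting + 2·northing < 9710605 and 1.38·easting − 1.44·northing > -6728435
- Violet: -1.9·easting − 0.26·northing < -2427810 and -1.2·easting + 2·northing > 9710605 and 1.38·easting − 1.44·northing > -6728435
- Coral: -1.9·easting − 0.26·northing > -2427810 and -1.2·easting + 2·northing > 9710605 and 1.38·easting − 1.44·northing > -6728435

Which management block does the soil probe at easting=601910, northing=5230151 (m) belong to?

-1.9·601910 − 0.26·5230151 = -2503468.260, which is < -2427810
-1.2·601910 + 2·5230151 = 9738010.000, which is > 9710605
1.38·601910 − 1.44·5230151 = -6700781.640, which is > -6728435
This sign pattern matches Violet.

Violet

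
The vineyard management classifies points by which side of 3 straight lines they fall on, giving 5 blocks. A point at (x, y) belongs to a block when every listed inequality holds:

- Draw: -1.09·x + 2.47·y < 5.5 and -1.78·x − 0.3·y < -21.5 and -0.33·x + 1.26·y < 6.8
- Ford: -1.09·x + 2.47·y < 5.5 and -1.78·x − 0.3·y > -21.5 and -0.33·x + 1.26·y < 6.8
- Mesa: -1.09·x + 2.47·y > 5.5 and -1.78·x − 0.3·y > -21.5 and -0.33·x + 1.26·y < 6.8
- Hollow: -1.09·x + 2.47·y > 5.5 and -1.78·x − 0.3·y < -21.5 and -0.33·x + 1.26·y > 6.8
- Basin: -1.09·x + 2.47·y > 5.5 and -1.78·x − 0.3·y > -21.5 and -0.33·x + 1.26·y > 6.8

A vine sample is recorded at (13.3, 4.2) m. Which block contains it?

Draw

-1.09·13.3 + 2.47·4.2 = -4.123, which is < 5.5
-1.78·13.3 − 0.3·4.2 = -24.934, which is < -21.5
-0.33·13.3 + 1.26·4.2 = 0.903, which is < 6.8
This sign pattern matches Draw.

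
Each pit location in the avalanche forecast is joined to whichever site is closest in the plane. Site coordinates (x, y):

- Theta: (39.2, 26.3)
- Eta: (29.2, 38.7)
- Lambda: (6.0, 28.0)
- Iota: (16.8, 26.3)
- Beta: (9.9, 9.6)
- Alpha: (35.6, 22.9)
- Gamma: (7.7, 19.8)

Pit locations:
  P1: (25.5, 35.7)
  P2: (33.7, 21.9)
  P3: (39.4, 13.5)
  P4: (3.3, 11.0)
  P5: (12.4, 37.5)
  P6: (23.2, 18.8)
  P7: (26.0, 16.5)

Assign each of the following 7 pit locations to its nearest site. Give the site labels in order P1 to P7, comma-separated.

P1 → Eta (d²=22.69)
P2 → Alpha (d²=4.61)
P3 → Alpha (d²=102.80)
P4 → Beta (d²=45.52)
P5 → Lambda (d²=131.21)
P6 → Iota (d²=97.21)
P7 → Alpha (d²=133.12)

Eta, Alpha, Alpha, Beta, Lambda, Iota, Alpha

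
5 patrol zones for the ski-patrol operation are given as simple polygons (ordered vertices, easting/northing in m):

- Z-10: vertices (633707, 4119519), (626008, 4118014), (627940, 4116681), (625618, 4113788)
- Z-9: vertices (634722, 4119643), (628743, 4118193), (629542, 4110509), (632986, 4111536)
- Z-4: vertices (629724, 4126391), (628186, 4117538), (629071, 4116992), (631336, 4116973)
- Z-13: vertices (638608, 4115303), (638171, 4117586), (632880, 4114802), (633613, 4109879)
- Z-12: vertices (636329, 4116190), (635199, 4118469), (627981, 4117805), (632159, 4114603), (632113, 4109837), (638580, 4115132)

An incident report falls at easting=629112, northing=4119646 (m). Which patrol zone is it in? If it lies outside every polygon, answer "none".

Cast a ray rightward from (629112, 4119646). For each polygon, the edges (by vertex number in listed order) whose endpoints lie on opposite sides of northing = 4119646, where each meets that height, and whether that is right or left of the point:
Z-10: no edge straddles that height → 0 crossings.
Z-9: no edge straddles that height → 0 crossings.
Z-4: 1–2 at easting≈628552.2 (left), 4–1 at easting≈630878.5 (right) → 1 crossing.
Z-13: no edge straddles that height → 0 crossings.
Z-12: no edge straddles that height → 0 crossings.
Only Z-4 has an odd count, so the point is inside Z-4.

Z-4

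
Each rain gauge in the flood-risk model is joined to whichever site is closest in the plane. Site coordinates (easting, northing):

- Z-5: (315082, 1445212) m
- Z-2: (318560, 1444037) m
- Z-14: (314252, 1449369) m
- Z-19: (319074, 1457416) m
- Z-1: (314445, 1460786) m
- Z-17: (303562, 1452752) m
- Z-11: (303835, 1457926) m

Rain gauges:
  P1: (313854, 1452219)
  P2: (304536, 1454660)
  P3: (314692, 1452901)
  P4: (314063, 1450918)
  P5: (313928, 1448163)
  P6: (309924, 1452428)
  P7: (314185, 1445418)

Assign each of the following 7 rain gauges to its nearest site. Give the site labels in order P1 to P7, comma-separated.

P1 → Z-14 (d²=8280904.00)
P2 → Z-17 (d²=4589140.00)
P3 → Z-14 (d²=12668624.00)
P4 → Z-14 (d²=2435122.00)
P5 → Z-14 (d²=1559412.00)
P6 → Z-14 (d²=28089065.00)
P7 → Z-5 (d²=847045.00)

Z-14, Z-17, Z-14, Z-14, Z-14, Z-14, Z-5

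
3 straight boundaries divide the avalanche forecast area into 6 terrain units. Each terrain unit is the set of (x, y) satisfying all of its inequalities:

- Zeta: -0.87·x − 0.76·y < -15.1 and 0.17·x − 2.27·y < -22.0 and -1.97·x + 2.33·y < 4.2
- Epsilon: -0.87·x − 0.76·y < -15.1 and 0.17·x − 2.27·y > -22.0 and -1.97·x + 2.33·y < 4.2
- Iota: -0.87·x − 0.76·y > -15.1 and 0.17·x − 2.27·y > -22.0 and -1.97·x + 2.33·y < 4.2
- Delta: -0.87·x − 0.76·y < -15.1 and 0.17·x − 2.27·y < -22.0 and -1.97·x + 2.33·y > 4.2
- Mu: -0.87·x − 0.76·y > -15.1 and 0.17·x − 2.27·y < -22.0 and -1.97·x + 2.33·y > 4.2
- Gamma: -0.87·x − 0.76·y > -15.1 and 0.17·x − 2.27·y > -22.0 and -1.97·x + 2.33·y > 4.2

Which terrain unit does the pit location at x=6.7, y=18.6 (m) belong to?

-0.87·6.7 − 0.76·18.6 = -19.965, which is < -15.1
0.17·6.7 − 2.27·18.6 = -41.083, which is < -22.0
-1.97·6.7 + 2.33·18.6 = 30.139, which is > 4.2
This sign pattern matches Delta.

Delta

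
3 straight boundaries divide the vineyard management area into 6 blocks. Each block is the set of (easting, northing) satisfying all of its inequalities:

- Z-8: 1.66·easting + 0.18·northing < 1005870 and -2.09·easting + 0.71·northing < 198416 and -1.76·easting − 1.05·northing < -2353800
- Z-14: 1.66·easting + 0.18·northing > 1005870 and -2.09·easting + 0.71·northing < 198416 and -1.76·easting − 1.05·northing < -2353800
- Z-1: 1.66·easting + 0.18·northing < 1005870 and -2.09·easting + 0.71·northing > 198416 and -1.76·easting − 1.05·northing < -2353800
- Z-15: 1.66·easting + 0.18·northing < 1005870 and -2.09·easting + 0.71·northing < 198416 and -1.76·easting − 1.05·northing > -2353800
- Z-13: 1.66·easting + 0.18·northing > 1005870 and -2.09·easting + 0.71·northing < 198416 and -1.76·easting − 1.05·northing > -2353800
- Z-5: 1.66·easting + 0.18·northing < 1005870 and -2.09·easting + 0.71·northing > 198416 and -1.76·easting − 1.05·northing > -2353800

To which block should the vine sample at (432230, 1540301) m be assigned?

Z-8

1.66·432230 + 0.18·1540301 = 994755.980, which is < 1005870
-2.09·432230 + 0.71·1540301 = 190253.010, which is < 198416
-1.76·432230 − 1.05·1540301 = -2378040.850, which is < -2353800
This sign pattern matches Z-8.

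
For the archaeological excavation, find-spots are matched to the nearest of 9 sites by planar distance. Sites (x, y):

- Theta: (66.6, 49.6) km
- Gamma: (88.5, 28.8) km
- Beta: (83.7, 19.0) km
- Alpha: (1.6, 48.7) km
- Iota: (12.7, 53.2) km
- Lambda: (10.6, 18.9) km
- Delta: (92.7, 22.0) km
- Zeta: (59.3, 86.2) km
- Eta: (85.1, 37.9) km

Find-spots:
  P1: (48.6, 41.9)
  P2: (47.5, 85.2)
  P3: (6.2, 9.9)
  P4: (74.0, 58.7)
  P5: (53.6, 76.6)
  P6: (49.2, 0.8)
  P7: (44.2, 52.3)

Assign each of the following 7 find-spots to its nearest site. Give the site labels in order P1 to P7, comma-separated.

P1 → Theta (d²=383.29)
P2 → Zeta (d²=140.24)
P3 → Lambda (d²=100.36)
P4 → Theta (d²=137.57)
P5 → Zeta (d²=124.65)
P6 → Beta (d²=1521.49)
P7 → Theta (d²=509.05)

Theta, Zeta, Lambda, Theta, Zeta, Beta, Theta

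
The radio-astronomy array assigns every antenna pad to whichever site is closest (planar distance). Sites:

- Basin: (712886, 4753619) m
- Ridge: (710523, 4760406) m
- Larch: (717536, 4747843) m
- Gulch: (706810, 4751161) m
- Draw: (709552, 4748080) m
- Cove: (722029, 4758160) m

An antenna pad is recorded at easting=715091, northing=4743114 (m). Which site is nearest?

Larch

Squared distances to each site:
Basin: 115217050.000; Ridge: 319879888.000; Larch: 28341466.000; Gulch: 133329170.000; Draw: 55341677.000; Cove: 274517960.000.
Minimum at Larch.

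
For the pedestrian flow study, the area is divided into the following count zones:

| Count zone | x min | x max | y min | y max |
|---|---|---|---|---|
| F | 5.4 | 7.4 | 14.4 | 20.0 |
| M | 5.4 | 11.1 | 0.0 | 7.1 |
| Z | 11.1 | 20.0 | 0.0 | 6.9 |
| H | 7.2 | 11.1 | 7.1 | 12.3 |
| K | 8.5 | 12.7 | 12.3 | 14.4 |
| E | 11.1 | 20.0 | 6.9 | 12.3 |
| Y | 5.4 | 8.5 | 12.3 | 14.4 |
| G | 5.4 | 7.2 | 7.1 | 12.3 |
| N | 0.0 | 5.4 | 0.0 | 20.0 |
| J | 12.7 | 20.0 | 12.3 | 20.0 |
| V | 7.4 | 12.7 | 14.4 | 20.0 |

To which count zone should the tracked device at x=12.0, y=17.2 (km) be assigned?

The point has x = 12.0 and y = 17.2.
Only V satisfies 7.4 ≤ x ≤ 12.7 and 14.4 ≤ y ≤ 20.0.

V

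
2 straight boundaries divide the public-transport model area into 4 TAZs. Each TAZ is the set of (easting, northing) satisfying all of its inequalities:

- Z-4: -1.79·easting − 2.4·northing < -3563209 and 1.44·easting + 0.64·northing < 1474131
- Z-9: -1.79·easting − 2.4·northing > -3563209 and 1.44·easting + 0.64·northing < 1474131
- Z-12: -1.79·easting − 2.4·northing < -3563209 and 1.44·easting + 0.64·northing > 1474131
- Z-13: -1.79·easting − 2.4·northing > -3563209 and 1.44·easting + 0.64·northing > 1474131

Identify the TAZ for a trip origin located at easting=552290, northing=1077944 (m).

Z-12

-1.79·552290 − 2.4·1077944 = -3575664.700, which is < -3563209
1.44·552290 + 0.64·1077944 = 1485181.760, which is > 1474131
This sign pattern matches Z-12.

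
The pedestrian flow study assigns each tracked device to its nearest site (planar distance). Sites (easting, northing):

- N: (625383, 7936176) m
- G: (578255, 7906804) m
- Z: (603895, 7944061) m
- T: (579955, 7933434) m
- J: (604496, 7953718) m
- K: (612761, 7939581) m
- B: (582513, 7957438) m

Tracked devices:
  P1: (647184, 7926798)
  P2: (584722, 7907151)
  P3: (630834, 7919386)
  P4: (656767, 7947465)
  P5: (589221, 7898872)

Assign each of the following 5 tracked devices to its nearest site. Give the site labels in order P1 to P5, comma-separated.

P1 → N (d²=563230485.00)
P2 → G (d²=41942498.00)
P3 → N (d²=311617501.00)
P4 → N (d²=1112396977.00)
P5 → G (d²=183169780.00)

N, G, N, N, G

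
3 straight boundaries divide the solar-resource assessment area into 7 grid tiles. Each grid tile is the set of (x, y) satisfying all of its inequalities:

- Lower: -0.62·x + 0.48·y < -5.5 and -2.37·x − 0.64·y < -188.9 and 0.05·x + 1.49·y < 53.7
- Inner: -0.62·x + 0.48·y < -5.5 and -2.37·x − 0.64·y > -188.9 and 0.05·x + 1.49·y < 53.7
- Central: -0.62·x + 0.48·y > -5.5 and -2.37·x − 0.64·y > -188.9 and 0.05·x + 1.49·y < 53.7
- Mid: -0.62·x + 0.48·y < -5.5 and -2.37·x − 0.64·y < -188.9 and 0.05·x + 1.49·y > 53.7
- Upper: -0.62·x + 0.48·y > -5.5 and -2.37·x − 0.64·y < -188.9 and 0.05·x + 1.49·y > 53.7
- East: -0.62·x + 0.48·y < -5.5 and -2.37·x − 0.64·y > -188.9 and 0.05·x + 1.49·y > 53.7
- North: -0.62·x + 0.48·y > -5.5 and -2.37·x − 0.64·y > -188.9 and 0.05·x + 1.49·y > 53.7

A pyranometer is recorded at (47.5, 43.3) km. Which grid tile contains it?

East

-0.62·47.5 + 0.48·43.3 = -8.666, which is < -5.5
-2.37·47.5 − 0.64·43.3 = -140.287, which is > -188.9
0.05·47.5 + 1.49·43.3 = 66.892, which is > 53.7
This sign pattern matches East.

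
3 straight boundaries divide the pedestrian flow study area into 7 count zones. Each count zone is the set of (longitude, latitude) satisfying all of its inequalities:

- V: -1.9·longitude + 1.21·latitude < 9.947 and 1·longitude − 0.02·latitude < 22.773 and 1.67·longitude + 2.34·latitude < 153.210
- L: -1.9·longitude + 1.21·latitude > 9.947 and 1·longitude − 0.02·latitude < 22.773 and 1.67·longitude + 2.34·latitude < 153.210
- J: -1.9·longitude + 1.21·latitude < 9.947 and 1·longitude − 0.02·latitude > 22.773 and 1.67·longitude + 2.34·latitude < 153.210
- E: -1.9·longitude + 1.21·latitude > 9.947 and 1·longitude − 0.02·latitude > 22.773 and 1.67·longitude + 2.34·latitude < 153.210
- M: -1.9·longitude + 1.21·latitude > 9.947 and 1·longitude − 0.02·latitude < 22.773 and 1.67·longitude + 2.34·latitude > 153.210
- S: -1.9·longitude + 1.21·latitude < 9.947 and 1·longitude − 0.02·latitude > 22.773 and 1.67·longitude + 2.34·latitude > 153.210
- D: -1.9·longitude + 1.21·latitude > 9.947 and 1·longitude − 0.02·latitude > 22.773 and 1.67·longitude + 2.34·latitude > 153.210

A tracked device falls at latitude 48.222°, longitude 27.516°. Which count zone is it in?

-1.9·27.516 + 1.21·48.222 = 6.068, which is < 9.947
1·27.516 − 0.02·48.222 = 26.552, which is > 22.773
1.67·27.516 + 2.34·48.222 = 158.791, which is > 153.210
This sign pattern matches S.

S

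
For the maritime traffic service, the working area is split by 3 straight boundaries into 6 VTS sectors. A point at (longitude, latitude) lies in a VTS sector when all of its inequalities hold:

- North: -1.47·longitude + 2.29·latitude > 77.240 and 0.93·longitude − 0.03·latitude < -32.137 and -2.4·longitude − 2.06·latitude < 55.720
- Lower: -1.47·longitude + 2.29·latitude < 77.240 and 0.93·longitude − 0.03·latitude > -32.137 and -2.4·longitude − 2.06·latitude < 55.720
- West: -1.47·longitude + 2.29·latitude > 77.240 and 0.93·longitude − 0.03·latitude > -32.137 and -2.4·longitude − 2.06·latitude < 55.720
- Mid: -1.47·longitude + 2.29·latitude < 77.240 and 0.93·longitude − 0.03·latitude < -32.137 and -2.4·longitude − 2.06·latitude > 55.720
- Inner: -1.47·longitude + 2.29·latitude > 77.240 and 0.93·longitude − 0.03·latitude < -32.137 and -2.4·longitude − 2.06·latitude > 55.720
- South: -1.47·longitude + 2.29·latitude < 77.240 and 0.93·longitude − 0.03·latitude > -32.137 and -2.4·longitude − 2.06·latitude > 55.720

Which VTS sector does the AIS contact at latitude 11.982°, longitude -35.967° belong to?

Inner

-1.47·-35.967 + 2.29·11.982 = 80.310, which is > 77.240
0.93·-35.967 − 0.03·11.982 = -33.809, which is < -32.137
-2.4·-35.967 − 2.06·11.982 = 61.638, which is > 55.720
This sign pattern matches Inner.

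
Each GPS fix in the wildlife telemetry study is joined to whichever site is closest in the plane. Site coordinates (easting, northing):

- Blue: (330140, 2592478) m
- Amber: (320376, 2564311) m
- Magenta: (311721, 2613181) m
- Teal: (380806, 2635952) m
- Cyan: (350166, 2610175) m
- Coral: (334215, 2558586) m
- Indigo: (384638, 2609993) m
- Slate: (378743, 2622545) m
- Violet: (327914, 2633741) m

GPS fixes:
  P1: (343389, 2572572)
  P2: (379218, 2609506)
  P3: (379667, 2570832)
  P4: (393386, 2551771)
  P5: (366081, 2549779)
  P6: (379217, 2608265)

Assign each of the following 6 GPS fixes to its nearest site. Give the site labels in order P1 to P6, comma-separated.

P1 → Coral (d²=279770472.00)
P2 → Indigo (d²=29613569.00)
P3 → Indigo (d²=1558294762.00)
P4 → Indigo (d²=3466328788.00)
P5 → Coral (d²=1093005205.00)
P6 → Indigo (d²=32373225.00)

Coral, Indigo, Indigo, Indigo, Coral, Indigo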